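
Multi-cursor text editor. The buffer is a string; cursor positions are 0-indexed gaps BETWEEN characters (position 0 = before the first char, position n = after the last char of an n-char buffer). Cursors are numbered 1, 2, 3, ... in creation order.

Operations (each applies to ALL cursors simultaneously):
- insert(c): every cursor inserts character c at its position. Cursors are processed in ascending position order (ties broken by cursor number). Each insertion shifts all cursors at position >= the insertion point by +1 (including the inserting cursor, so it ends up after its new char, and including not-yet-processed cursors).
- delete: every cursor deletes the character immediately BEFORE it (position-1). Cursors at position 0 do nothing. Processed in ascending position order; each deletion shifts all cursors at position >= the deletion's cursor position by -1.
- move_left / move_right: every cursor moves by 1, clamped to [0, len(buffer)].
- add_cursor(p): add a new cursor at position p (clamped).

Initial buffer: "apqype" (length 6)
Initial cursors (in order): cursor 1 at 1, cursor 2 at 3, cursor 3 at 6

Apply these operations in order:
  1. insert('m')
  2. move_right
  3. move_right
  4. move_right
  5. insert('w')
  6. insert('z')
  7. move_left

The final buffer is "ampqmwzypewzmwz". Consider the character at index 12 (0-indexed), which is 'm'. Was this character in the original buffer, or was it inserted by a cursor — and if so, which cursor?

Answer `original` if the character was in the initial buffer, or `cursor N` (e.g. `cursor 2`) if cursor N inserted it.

After op 1 (insert('m')): buffer="ampqmypem" (len 9), cursors c1@2 c2@5 c3@9, authorship .1..2...3
After op 2 (move_right): buffer="ampqmypem" (len 9), cursors c1@3 c2@6 c3@9, authorship .1..2...3
After op 3 (move_right): buffer="ampqmypem" (len 9), cursors c1@4 c2@7 c3@9, authorship .1..2...3
After op 4 (move_right): buffer="ampqmypem" (len 9), cursors c1@5 c2@8 c3@9, authorship .1..2...3
After op 5 (insert('w')): buffer="ampqmwypewmw" (len 12), cursors c1@6 c2@10 c3@12, authorship .1..21...233
After op 6 (insert('z')): buffer="ampqmwzypewzmwz" (len 15), cursors c1@7 c2@12 c3@15, authorship .1..211...22333
After op 7 (move_left): buffer="ampqmwzypewzmwz" (len 15), cursors c1@6 c2@11 c3@14, authorship .1..211...22333
Authorship (.=original, N=cursor N): . 1 . . 2 1 1 . . . 2 2 3 3 3
Index 12: author = 3

Answer: cursor 3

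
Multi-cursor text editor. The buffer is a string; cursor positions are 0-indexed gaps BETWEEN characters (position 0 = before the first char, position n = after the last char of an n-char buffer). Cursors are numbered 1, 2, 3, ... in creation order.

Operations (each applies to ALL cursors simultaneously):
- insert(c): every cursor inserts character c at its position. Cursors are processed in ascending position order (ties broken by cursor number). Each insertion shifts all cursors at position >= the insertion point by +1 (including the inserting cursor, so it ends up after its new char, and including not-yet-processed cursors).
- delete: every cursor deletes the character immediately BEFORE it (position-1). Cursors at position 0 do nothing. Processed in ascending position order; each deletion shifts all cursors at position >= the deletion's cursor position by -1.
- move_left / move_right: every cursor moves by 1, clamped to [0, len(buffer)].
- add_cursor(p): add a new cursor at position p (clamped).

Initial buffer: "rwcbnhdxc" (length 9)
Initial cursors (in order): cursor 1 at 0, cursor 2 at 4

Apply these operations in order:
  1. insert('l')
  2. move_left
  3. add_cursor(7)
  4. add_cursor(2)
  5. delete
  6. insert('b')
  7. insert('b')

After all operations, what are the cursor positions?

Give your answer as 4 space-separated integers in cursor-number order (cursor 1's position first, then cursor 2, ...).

After op 1 (insert('l')): buffer="lrwcblnhdxc" (len 11), cursors c1@1 c2@6, authorship 1....2.....
After op 2 (move_left): buffer="lrwcblnhdxc" (len 11), cursors c1@0 c2@5, authorship 1....2.....
After op 3 (add_cursor(7)): buffer="lrwcblnhdxc" (len 11), cursors c1@0 c2@5 c3@7, authorship 1....2.....
After op 4 (add_cursor(2)): buffer="lrwcblnhdxc" (len 11), cursors c1@0 c4@2 c2@5 c3@7, authorship 1....2.....
After op 5 (delete): buffer="lwclhdxc" (len 8), cursors c1@0 c4@1 c2@3 c3@4, authorship 1..2....
After op 6 (insert('b')): buffer="blbwcblbhdxc" (len 12), cursors c1@1 c4@3 c2@6 c3@8, authorship 114..223....
After op 7 (insert('b')): buffer="bblbbwcbblbbhdxc" (len 16), cursors c1@2 c4@5 c2@9 c3@12, authorship 11144..22233....

Answer: 2 9 12 5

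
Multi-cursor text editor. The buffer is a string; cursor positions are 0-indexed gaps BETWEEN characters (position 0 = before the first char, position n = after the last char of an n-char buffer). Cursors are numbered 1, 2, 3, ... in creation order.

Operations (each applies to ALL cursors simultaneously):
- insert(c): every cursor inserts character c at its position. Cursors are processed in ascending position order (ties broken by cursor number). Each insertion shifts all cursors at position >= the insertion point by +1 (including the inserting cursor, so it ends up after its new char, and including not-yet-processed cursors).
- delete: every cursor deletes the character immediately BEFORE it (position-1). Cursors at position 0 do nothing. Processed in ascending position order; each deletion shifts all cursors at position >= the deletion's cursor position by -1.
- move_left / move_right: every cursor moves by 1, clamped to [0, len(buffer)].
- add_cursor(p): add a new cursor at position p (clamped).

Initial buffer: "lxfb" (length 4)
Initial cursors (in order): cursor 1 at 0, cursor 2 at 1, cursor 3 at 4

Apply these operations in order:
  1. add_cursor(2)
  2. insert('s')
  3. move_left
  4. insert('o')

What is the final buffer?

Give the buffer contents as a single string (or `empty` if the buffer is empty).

After op 1 (add_cursor(2)): buffer="lxfb" (len 4), cursors c1@0 c2@1 c4@2 c3@4, authorship ....
After op 2 (insert('s')): buffer="slsxsfbs" (len 8), cursors c1@1 c2@3 c4@5 c3@8, authorship 1.2.4..3
After op 3 (move_left): buffer="slsxsfbs" (len 8), cursors c1@0 c2@2 c4@4 c3@7, authorship 1.2.4..3
After op 4 (insert('o')): buffer="oslosxosfbos" (len 12), cursors c1@1 c2@4 c4@7 c3@11, authorship 11.22.44..33

Answer: oslosxosfbos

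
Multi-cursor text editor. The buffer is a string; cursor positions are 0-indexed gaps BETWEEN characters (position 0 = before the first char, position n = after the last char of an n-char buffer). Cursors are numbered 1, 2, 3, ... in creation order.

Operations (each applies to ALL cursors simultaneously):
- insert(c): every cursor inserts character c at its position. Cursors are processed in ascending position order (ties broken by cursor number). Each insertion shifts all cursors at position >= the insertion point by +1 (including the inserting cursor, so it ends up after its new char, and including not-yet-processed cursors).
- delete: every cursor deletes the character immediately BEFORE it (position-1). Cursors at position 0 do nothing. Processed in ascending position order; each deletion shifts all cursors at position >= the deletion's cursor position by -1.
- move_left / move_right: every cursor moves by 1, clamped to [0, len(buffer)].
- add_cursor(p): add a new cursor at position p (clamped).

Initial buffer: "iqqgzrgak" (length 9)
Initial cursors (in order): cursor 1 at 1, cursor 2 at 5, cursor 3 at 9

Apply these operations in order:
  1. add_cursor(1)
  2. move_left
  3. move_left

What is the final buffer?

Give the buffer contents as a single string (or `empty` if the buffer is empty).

Answer: iqqgzrgak

Derivation:
After op 1 (add_cursor(1)): buffer="iqqgzrgak" (len 9), cursors c1@1 c4@1 c2@5 c3@9, authorship .........
After op 2 (move_left): buffer="iqqgzrgak" (len 9), cursors c1@0 c4@0 c2@4 c3@8, authorship .........
After op 3 (move_left): buffer="iqqgzrgak" (len 9), cursors c1@0 c4@0 c2@3 c3@7, authorship .........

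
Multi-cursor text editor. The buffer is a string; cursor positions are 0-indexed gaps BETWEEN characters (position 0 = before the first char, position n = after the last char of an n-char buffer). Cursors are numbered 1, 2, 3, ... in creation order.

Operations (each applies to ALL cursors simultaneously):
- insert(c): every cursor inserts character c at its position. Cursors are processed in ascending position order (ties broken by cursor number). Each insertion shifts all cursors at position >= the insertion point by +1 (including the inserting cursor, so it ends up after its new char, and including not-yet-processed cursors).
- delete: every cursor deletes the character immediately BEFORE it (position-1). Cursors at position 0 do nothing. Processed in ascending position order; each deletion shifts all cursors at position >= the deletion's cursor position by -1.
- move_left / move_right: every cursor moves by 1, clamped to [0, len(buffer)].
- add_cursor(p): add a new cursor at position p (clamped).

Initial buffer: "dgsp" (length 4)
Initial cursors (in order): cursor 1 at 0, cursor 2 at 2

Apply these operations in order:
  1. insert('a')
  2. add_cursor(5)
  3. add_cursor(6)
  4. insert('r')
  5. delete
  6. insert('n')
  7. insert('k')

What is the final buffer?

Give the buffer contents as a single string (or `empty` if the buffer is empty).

After op 1 (insert('a')): buffer="adgasp" (len 6), cursors c1@1 c2@4, authorship 1..2..
After op 2 (add_cursor(5)): buffer="adgasp" (len 6), cursors c1@1 c2@4 c3@5, authorship 1..2..
After op 3 (add_cursor(6)): buffer="adgasp" (len 6), cursors c1@1 c2@4 c3@5 c4@6, authorship 1..2..
After op 4 (insert('r')): buffer="ardgarsrpr" (len 10), cursors c1@2 c2@6 c3@8 c4@10, authorship 11..22.3.4
After op 5 (delete): buffer="adgasp" (len 6), cursors c1@1 c2@4 c3@5 c4@6, authorship 1..2..
After op 6 (insert('n')): buffer="andgansnpn" (len 10), cursors c1@2 c2@6 c3@8 c4@10, authorship 11..22.3.4
After op 7 (insert('k')): buffer="ankdganksnkpnk" (len 14), cursors c1@3 c2@8 c3@11 c4@14, authorship 111..222.33.44

Answer: ankdganksnkpnk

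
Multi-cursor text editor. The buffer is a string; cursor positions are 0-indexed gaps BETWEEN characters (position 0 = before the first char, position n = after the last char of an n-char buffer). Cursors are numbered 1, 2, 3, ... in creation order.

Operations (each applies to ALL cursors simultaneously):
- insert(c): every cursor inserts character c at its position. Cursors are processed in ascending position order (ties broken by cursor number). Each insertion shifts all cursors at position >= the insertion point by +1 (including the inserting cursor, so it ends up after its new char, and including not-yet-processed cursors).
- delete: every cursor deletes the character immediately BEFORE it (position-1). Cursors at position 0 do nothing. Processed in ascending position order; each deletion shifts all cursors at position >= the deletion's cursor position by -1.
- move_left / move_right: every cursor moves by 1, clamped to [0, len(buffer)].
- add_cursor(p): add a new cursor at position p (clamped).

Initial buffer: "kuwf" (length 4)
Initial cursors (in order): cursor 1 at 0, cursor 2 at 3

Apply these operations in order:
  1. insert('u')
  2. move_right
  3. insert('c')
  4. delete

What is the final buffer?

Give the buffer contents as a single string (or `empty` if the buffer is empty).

Answer: ukuwuf

Derivation:
After op 1 (insert('u')): buffer="ukuwuf" (len 6), cursors c1@1 c2@5, authorship 1...2.
After op 2 (move_right): buffer="ukuwuf" (len 6), cursors c1@2 c2@6, authorship 1...2.
After op 3 (insert('c')): buffer="ukcuwufc" (len 8), cursors c1@3 c2@8, authorship 1.1..2.2
After op 4 (delete): buffer="ukuwuf" (len 6), cursors c1@2 c2@6, authorship 1...2.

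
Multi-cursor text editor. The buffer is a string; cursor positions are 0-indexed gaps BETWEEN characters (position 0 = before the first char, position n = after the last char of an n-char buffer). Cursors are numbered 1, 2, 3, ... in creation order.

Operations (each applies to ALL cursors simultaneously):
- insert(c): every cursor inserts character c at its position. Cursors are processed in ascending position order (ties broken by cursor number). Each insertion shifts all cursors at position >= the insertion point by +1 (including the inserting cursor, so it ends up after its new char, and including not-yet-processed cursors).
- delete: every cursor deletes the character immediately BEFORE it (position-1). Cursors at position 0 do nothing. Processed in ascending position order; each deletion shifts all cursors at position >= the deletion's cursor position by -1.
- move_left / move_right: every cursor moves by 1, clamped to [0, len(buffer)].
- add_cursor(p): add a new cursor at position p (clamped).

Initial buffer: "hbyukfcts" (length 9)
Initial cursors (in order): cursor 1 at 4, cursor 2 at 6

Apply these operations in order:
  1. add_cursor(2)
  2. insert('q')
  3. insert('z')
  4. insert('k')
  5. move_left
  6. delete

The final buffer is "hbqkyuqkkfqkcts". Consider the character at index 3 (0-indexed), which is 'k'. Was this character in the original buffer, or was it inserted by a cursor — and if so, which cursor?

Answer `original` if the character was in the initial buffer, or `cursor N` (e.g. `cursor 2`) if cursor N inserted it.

Answer: cursor 3

Derivation:
After op 1 (add_cursor(2)): buffer="hbyukfcts" (len 9), cursors c3@2 c1@4 c2@6, authorship .........
After op 2 (insert('q')): buffer="hbqyuqkfqcts" (len 12), cursors c3@3 c1@6 c2@9, authorship ..3..1..2...
After op 3 (insert('z')): buffer="hbqzyuqzkfqzcts" (len 15), cursors c3@4 c1@8 c2@12, authorship ..33..11..22...
After op 4 (insert('k')): buffer="hbqzkyuqzkkfqzkcts" (len 18), cursors c3@5 c1@10 c2@15, authorship ..333..111..222...
After op 5 (move_left): buffer="hbqzkyuqzkkfqzkcts" (len 18), cursors c3@4 c1@9 c2@14, authorship ..333..111..222...
After op 6 (delete): buffer="hbqkyuqkkfqkcts" (len 15), cursors c3@3 c1@7 c2@11, authorship ..33..11..22...
Authorship (.=original, N=cursor N): . . 3 3 . . 1 1 . . 2 2 . . .
Index 3: author = 3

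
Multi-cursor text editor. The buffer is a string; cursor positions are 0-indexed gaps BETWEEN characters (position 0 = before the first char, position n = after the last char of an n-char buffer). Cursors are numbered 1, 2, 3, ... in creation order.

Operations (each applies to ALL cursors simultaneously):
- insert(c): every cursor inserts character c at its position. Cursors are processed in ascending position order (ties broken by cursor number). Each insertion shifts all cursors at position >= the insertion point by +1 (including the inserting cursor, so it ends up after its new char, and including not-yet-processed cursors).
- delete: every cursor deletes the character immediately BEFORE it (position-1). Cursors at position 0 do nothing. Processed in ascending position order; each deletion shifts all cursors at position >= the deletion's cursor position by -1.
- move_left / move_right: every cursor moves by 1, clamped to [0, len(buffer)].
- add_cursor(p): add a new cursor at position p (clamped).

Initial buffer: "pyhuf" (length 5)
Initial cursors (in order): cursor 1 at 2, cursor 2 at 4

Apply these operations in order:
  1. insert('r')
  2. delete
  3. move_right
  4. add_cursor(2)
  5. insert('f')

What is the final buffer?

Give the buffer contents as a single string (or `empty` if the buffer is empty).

Answer: pyfhfuff

Derivation:
After op 1 (insert('r')): buffer="pyrhurf" (len 7), cursors c1@3 c2@6, authorship ..1..2.
After op 2 (delete): buffer="pyhuf" (len 5), cursors c1@2 c2@4, authorship .....
After op 3 (move_right): buffer="pyhuf" (len 5), cursors c1@3 c2@5, authorship .....
After op 4 (add_cursor(2)): buffer="pyhuf" (len 5), cursors c3@2 c1@3 c2@5, authorship .....
After op 5 (insert('f')): buffer="pyfhfuff" (len 8), cursors c3@3 c1@5 c2@8, authorship ..3.1..2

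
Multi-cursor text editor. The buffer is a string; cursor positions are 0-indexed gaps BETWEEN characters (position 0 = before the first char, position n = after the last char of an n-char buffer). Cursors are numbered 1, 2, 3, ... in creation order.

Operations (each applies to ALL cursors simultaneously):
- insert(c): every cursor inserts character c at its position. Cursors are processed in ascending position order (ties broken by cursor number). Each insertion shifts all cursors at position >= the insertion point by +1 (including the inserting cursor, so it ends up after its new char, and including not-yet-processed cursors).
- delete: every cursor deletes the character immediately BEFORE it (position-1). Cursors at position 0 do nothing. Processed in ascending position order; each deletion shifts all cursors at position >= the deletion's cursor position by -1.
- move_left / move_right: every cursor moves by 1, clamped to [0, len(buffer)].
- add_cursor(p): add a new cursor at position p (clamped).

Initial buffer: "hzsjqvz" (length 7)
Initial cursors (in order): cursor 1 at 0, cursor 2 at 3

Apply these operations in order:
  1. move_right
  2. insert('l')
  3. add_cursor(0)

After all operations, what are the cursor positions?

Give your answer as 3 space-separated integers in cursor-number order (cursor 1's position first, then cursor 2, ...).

After op 1 (move_right): buffer="hzsjqvz" (len 7), cursors c1@1 c2@4, authorship .......
After op 2 (insert('l')): buffer="hlzsjlqvz" (len 9), cursors c1@2 c2@6, authorship .1...2...
After op 3 (add_cursor(0)): buffer="hlzsjlqvz" (len 9), cursors c3@0 c1@2 c2@6, authorship .1...2...

Answer: 2 6 0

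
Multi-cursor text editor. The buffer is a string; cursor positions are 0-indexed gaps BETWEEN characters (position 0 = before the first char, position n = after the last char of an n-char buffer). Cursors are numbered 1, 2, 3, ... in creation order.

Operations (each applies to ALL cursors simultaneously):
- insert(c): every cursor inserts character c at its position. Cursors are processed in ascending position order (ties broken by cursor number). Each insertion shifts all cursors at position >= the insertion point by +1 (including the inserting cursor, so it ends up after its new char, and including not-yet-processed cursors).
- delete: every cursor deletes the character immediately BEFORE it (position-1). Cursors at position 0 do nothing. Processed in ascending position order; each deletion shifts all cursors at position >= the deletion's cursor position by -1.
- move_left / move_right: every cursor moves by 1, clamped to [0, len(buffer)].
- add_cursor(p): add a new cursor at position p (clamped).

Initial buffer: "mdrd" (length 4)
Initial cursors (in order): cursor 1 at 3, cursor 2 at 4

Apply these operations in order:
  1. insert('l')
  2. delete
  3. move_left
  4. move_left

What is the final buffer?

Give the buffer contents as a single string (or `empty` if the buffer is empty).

After op 1 (insert('l')): buffer="mdrldl" (len 6), cursors c1@4 c2@6, authorship ...1.2
After op 2 (delete): buffer="mdrd" (len 4), cursors c1@3 c2@4, authorship ....
After op 3 (move_left): buffer="mdrd" (len 4), cursors c1@2 c2@3, authorship ....
After op 4 (move_left): buffer="mdrd" (len 4), cursors c1@1 c2@2, authorship ....

Answer: mdrd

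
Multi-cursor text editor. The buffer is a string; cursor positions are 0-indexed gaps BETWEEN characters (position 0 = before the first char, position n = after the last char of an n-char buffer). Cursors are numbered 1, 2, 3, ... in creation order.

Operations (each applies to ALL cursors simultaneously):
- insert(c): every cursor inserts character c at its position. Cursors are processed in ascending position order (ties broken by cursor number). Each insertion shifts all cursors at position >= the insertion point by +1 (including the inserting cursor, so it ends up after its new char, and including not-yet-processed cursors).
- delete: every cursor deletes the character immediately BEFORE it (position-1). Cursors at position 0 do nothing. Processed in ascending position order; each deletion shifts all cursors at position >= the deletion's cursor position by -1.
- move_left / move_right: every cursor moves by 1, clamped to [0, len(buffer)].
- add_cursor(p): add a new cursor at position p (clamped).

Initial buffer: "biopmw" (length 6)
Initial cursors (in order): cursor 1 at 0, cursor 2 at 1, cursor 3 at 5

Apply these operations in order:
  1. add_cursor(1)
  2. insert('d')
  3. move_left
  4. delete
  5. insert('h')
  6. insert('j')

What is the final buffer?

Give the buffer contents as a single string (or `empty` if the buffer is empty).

Answer: hjdhhjjdiophjdw

Derivation:
After op 1 (add_cursor(1)): buffer="biopmw" (len 6), cursors c1@0 c2@1 c4@1 c3@5, authorship ......
After op 2 (insert('d')): buffer="dbddiopmdw" (len 10), cursors c1@1 c2@4 c4@4 c3@9, authorship 1.24....3.
After op 3 (move_left): buffer="dbddiopmdw" (len 10), cursors c1@0 c2@3 c4@3 c3@8, authorship 1.24....3.
After op 4 (delete): buffer="ddiopdw" (len 7), cursors c1@0 c2@1 c4@1 c3@5, authorship 14...3.
After op 5 (insert('h')): buffer="hdhhdiophdw" (len 11), cursors c1@1 c2@4 c4@4 c3@9, authorship 11244...33.
After op 6 (insert('j')): buffer="hjdhhjjdiophjdw" (len 15), cursors c1@2 c2@7 c4@7 c3@13, authorship 11124244...333.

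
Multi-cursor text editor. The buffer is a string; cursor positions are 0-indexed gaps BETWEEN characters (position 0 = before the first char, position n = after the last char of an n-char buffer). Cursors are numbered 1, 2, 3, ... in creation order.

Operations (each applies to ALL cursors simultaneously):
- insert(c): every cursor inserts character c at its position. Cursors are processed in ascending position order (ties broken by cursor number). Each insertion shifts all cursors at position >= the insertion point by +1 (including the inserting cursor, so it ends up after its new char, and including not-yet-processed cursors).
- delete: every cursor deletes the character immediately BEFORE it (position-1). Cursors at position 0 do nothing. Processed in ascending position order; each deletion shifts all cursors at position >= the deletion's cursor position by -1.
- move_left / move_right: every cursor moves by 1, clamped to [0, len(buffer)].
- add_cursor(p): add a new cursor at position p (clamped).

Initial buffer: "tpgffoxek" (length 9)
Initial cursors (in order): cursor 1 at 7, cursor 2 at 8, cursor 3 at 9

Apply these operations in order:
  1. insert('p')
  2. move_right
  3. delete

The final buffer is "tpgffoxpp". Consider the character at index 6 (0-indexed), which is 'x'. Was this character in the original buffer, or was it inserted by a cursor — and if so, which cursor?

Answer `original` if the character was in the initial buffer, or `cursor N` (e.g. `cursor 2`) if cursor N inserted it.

After op 1 (insert('p')): buffer="tpgffoxpepkp" (len 12), cursors c1@8 c2@10 c3@12, authorship .......1.2.3
After op 2 (move_right): buffer="tpgffoxpepkp" (len 12), cursors c1@9 c2@11 c3@12, authorship .......1.2.3
After op 3 (delete): buffer="tpgffoxpp" (len 9), cursors c1@8 c2@9 c3@9, authorship .......12
Authorship (.=original, N=cursor N): . . . . . . . 1 2
Index 6: author = original

Answer: original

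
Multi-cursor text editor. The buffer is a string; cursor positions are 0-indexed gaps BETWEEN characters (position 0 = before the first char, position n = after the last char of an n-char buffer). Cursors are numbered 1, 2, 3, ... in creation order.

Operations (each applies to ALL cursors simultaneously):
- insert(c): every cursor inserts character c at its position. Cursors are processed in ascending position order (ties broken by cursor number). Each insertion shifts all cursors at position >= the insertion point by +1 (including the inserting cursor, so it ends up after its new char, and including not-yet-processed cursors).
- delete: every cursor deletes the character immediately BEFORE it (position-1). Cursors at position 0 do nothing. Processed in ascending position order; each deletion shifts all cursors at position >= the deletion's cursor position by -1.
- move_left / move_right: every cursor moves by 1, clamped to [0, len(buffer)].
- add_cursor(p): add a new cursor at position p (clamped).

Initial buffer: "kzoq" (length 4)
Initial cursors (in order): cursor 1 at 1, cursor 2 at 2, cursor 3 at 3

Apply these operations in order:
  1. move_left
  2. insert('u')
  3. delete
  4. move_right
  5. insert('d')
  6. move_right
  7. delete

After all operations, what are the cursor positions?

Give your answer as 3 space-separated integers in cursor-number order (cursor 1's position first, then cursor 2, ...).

Answer: 2 3 4

Derivation:
After op 1 (move_left): buffer="kzoq" (len 4), cursors c1@0 c2@1 c3@2, authorship ....
After op 2 (insert('u')): buffer="ukuzuoq" (len 7), cursors c1@1 c2@3 c3@5, authorship 1.2.3..
After op 3 (delete): buffer="kzoq" (len 4), cursors c1@0 c2@1 c3@2, authorship ....
After op 4 (move_right): buffer="kzoq" (len 4), cursors c1@1 c2@2 c3@3, authorship ....
After op 5 (insert('d')): buffer="kdzdodq" (len 7), cursors c1@2 c2@4 c3@6, authorship .1.2.3.
After op 6 (move_right): buffer="kdzdodq" (len 7), cursors c1@3 c2@5 c3@7, authorship .1.2.3.
After op 7 (delete): buffer="kddd" (len 4), cursors c1@2 c2@3 c3@4, authorship .123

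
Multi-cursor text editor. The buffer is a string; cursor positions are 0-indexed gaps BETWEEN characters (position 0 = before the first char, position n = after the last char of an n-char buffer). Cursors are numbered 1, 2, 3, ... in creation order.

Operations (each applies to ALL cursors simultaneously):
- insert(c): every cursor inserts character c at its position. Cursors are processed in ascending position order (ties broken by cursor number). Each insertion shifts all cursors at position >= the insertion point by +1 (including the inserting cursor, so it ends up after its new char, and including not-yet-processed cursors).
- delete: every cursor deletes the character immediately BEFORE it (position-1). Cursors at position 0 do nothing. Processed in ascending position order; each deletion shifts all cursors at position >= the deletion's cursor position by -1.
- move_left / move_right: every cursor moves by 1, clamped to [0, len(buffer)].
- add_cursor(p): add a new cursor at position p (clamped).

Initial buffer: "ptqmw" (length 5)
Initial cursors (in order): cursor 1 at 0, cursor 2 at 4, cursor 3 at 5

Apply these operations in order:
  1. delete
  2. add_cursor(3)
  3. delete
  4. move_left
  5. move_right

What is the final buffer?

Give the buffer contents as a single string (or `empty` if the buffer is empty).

After op 1 (delete): buffer="ptq" (len 3), cursors c1@0 c2@3 c3@3, authorship ...
After op 2 (add_cursor(3)): buffer="ptq" (len 3), cursors c1@0 c2@3 c3@3 c4@3, authorship ...
After op 3 (delete): buffer="" (len 0), cursors c1@0 c2@0 c3@0 c4@0, authorship 
After op 4 (move_left): buffer="" (len 0), cursors c1@0 c2@0 c3@0 c4@0, authorship 
After op 5 (move_right): buffer="" (len 0), cursors c1@0 c2@0 c3@0 c4@0, authorship 

Answer: empty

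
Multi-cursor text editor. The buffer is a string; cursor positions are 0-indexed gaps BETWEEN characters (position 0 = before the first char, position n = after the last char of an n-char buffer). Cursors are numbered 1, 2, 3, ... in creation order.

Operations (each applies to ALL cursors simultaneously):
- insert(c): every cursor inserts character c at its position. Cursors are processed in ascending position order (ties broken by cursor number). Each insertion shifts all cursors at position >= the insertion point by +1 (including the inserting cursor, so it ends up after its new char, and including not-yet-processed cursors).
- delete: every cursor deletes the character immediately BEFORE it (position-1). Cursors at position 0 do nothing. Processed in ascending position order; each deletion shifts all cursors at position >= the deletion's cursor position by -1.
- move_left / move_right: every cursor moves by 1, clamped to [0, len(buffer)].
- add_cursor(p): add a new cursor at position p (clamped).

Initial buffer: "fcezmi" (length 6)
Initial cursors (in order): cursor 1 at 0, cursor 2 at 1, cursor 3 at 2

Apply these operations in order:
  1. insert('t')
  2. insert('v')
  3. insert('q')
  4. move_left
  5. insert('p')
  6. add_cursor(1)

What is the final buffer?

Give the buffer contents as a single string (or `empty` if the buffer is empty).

After op 1 (insert('t')): buffer="tftctezmi" (len 9), cursors c1@1 c2@3 c3@5, authorship 1.2.3....
After op 2 (insert('v')): buffer="tvftvctvezmi" (len 12), cursors c1@2 c2@5 c3@8, authorship 11.22.33....
After op 3 (insert('q')): buffer="tvqftvqctvqezmi" (len 15), cursors c1@3 c2@7 c3@11, authorship 111.222.333....
After op 4 (move_left): buffer="tvqftvqctvqezmi" (len 15), cursors c1@2 c2@6 c3@10, authorship 111.222.333....
After op 5 (insert('p')): buffer="tvpqftvpqctvpqezmi" (len 18), cursors c1@3 c2@8 c3@13, authorship 1111.2222.3333....
After op 6 (add_cursor(1)): buffer="tvpqftvpqctvpqezmi" (len 18), cursors c4@1 c1@3 c2@8 c3@13, authorship 1111.2222.3333....

Answer: tvpqftvpqctvpqezmi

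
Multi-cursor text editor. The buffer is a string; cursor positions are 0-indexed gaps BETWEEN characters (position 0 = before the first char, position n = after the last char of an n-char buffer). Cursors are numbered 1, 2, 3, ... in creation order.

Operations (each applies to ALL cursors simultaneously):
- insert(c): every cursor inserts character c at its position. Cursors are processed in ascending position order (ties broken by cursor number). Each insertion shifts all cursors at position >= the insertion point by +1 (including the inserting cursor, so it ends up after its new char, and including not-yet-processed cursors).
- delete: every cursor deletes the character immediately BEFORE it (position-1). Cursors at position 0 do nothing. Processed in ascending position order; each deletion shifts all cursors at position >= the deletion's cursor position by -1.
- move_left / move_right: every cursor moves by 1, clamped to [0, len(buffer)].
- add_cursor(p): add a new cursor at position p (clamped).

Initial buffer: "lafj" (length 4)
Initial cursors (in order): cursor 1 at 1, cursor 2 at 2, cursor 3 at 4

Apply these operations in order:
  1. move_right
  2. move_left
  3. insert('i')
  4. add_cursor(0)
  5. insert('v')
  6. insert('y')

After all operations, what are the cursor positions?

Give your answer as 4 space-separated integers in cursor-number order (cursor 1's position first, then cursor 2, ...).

Answer: 6 10 14 2

Derivation:
After op 1 (move_right): buffer="lafj" (len 4), cursors c1@2 c2@3 c3@4, authorship ....
After op 2 (move_left): buffer="lafj" (len 4), cursors c1@1 c2@2 c3@3, authorship ....
After op 3 (insert('i')): buffer="liaifij" (len 7), cursors c1@2 c2@4 c3@6, authorship .1.2.3.
After op 4 (add_cursor(0)): buffer="liaifij" (len 7), cursors c4@0 c1@2 c2@4 c3@6, authorship .1.2.3.
After op 5 (insert('v')): buffer="vlivaivfivj" (len 11), cursors c4@1 c1@4 c2@7 c3@10, authorship 4.11.22.33.
After op 6 (insert('y')): buffer="vylivyaivyfivyj" (len 15), cursors c4@2 c1@6 c2@10 c3@14, authorship 44.111.222.333.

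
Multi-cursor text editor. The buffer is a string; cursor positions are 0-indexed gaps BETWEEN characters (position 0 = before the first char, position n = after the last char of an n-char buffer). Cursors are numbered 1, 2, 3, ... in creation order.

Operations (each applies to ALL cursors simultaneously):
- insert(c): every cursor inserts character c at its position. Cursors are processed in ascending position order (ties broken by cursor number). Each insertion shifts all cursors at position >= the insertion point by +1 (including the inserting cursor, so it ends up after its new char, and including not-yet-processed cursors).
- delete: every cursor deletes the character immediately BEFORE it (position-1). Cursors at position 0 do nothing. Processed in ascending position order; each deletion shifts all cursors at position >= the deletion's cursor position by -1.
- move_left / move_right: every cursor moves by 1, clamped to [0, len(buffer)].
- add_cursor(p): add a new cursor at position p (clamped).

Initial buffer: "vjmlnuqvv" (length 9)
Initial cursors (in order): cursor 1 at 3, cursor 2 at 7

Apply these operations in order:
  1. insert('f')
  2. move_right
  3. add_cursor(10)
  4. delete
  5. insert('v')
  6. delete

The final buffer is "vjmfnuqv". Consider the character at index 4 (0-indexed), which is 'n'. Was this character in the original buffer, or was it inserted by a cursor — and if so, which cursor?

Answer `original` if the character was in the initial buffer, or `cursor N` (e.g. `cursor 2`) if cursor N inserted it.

Answer: original

Derivation:
After op 1 (insert('f')): buffer="vjmflnuqfvv" (len 11), cursors c1@4 c2@9, authorship ...1....2..
After op 2 (move_right): buffer="vjmflnuqfvv" (len 11), cursors c1@5 c2@10, authorship ...1....2..
After op 3 (add_cursor(10)): buffer="vjmflnuqfvv" (len 11), cursors c1@5 c2@10 c3@10, authorship ...1....2..
After op 4 (delete): buffer="vjmfnuqv" (len 8), cursors c1@4 c2@7 c3@7, authorship ...1....
After op 5 (insert('v')): buffer="vjmfvnuqvvv" (len 11), cursors c1@5 c2@10 c3@10, authorship ...11...23.
After op 6 (delete): buffer="vjmfnuqv" (len 8), cursors c1@4 c2@7 c3@7, authorship ...1....
Authorship (.=original, N=cursor N): . . . 1 . . . .
Index 4: author = original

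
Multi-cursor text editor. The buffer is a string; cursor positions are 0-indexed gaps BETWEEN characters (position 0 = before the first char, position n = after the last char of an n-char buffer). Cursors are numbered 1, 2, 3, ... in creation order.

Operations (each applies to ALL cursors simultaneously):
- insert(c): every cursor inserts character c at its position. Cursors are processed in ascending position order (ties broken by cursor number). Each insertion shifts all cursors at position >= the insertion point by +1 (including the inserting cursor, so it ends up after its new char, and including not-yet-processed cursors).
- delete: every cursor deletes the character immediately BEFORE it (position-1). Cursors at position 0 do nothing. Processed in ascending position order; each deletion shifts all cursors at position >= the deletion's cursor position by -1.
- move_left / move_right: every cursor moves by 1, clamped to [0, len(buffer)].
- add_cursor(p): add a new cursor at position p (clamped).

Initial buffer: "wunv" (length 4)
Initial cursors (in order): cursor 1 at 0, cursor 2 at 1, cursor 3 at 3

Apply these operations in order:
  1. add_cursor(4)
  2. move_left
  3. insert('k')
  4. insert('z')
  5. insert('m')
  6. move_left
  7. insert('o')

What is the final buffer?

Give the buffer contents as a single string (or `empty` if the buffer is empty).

After op 1 (add_cursor(4)): buffer="wunv" (len 4), cursors c1@0 c2@1 c3@3 c4@4, authorship ....
After op 2 (move_left): buffer="wunv" (len 4), cursors c1@0 c2@0 c3@2 c4@3, authorship ....
After op 3 (insert('k')): buffer="kkwuknkv" (len 8), cursors c1@2 c2@2 c3@5 c4@7, authorship 12..3.4.
After op 4 (insert('z')): buffer="kkzzwukznkzv" (len 12), cursors c1@4 c2@4 c3@8 c4@11, authorship 1212..33.44.
After op 5 (insert('m')): buffer="kkzzmmwukzmnkzmv" (len 16), cursors c1@6 c2@6 c3@11 c4@15, authorship 121212..333.444.
After op 6 (move_left): buffer="kkzzmmwukzmnkzmv" (len 16), cursors c1@5 c2@5 c3@10 c4@14, authorship 121212..333.444.
After op 7 (insert('o')): buffer="kkzzmoomwukzomnkzomv" (len 20), cursors c1@7 c2@7 c3@13 c4@18, authorship 12121122..3333.4444.

Answer: kkzzmoomwukzomnkzomv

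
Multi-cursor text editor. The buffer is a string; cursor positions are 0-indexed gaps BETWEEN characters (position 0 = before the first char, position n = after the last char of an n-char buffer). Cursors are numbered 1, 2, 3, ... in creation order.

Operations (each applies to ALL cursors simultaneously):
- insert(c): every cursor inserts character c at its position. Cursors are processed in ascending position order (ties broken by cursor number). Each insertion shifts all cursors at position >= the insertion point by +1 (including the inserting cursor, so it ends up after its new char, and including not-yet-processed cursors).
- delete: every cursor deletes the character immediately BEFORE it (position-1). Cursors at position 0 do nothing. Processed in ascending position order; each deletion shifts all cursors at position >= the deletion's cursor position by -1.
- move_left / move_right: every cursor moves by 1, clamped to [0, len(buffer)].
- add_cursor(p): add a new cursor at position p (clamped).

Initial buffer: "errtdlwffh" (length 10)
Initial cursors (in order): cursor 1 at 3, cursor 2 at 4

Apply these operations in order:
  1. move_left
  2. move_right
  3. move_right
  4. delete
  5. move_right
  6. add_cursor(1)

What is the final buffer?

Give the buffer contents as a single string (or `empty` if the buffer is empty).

Answer: errlwffh

Derivation:
After op 1 (move_left): buffer="errtdlwffh" (len 10), cursors c1@2 c2@3, authorship ..........
After op 2 (move_right): buffer="errtdlwffh" (len 10), cursors c1@3 c2@4, authorship ..........
After op 3 (move_right): buffer="errtdlwffh" (len 10), cursors c1@4 c2@5, authorship ..........
After op 4 (delete): buffer="errlwffh" (len 8), cursors c1@3 c2@3, authorship ........
After op 5 (move_right): buffer="errlwffh" (len 8), cursors c1@4 c2@4, authorship ........
After op 6 (add_cursor(1)): buffer="errlwffh" (len 8), cursors c3@1 c1@4 c2@4, authorship ........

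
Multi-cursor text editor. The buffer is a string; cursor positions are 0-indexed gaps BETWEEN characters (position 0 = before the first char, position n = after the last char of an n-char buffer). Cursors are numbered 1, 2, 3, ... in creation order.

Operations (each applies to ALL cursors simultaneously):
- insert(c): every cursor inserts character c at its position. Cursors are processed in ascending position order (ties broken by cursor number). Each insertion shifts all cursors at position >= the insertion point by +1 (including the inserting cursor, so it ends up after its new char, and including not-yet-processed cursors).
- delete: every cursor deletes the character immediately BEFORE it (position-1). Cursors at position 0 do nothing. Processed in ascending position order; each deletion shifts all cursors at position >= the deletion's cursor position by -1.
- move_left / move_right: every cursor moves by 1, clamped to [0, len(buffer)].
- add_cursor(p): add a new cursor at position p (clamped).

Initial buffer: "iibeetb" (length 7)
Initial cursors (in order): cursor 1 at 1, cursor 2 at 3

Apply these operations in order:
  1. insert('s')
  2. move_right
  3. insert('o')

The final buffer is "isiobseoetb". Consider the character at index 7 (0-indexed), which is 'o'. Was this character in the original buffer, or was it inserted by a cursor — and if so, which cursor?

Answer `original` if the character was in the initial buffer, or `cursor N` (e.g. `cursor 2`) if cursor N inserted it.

Answer: cursor 2

Derivation:
After op 1 (insert('s')): buffer="isibseetb" (len 9), cursors c1@2 c2@5, authorship .1..2....
After op 2 (move_right): buffer="isibseetb" (len 9), cursors c1@3 c2@6, authorship .1..2....
After op 3 (insert('o')): buffer="isiobseoetb" (len 11), cursors c1@4 c2@8, authorship .1.1.2.2...
Authorship (.=original, N=cursor N): . 1 . 1 . 2 . 2 . . .
Index 7: author = 2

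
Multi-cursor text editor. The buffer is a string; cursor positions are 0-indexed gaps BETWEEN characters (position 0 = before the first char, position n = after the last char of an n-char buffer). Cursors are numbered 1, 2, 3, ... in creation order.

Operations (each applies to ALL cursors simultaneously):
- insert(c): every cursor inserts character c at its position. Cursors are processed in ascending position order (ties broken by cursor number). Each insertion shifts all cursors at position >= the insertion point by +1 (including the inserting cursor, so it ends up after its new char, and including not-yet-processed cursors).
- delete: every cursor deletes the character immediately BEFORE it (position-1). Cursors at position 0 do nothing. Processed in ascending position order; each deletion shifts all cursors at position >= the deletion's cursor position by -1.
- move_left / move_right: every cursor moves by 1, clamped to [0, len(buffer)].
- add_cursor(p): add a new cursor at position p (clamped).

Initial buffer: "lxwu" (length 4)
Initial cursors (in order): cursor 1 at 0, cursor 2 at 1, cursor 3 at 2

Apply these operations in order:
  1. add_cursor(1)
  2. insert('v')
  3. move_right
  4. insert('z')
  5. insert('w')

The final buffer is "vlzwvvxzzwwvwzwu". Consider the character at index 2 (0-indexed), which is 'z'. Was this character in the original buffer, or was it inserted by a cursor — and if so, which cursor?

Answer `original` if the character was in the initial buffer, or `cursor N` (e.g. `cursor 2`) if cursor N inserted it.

After op 1 (add_cursor(1)): buffer="lxwu" (len 4), cursors c1@0 c2@1 c4@1 c3@2, authorship ....
After op 2 (insert('v')): buffer="vlvvxvwu" (len 8), cursors c1@1 c2@4 c4@4 c3@6, authorship 1.24.3..
After op 3 (move_right): buffer="vlvvxvwu" (len 8), cursors c1@2 c2@5 c4@5 c3@7, authorship 1.24.3..
After op 4 (insert('z')): buffer="vlzvvxzzvwzu" (len 12), cursors c1@3 c2@8 c4@8 c3@11, authorship 1.124.243.3.
After op 5 (insert('w')): buffer="vlzwvvxzzwwvwzwu" (len 16), cursors c1@4 c2@11 c4@11 c3@15, authorship 1.1124.24243.33.
Authorship (.=original, N=cursor N): 1 . 1 1 2 4 . 2 4 2 4 3 . 3 3 .
Index 2: author = 1

Answer: cursor 1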